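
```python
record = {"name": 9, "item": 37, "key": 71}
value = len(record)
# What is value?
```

Trace:
`record = {"name": 9, "item": 37, "key": 71}` → record = {'name': 9, 'item': 37, 'key': 71}
`value = len(record)` → value = 3
So value = 3

Answer: 3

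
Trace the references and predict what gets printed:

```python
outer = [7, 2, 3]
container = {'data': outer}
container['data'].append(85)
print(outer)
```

Key concept: dict holds reference to list.
Step by step:
`outer = [7, 2, 3]` → outer = [7, 2, 3]
`container = {'data': outer}` → container = {'data': [7, 2, 3]}
`container['data'].append(85)` → outer = [7, 2, 3, 85]; container = {'data': [7, 2, 3, 85]}
`print(outer)` → prints [7, 2, 3, 85]

Answer: [7, 2, 3, 85]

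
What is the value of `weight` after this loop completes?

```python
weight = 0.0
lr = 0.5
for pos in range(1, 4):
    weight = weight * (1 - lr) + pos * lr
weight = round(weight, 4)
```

Moving average with lr=0.5
`weight` takes the values: 0.0 → 0.5 → 1.25 → 2.125

Answer: 2.125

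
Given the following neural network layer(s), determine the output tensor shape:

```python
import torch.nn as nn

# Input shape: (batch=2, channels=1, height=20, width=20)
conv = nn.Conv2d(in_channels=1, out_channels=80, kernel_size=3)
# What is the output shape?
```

Input: (2, 1, 20, 20) -> Output: (2, 80, 18, 18)

Answer: (2, 80, 18, 18)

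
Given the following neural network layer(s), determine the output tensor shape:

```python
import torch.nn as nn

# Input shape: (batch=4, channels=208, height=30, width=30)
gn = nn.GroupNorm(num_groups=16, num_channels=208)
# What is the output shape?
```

Input: (4, 208, 30, 30) -> Output: (4, 208, 30, 30)

Answer: (4, 208, 30, 30)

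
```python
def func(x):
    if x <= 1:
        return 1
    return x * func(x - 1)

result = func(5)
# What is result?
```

func(5) = 5 * 4 * 3 * 2 * 1 = 120

Answer: 120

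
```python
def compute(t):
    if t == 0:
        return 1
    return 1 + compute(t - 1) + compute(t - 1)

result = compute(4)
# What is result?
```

compute(t) = 1 + 2·compute(t-1), compute(0)=1. Closed form: (1+1)·2^4 - 1 = 31.

Answer: 31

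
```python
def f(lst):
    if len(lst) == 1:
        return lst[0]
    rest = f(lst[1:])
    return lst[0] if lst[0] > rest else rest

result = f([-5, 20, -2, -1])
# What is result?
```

Recursive max over [-5, 20, -2, -1] = 20

Answer: 20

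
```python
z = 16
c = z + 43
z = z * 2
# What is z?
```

Trace:
`z = 16` → z = 16
`c = z + 43` → c = 59
`z = z * 2` → z = 32
So z = 32

Answer: 32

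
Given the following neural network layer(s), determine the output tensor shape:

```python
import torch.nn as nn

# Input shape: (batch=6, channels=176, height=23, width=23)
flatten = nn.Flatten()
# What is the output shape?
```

Input: (6, 176, 23, 23) -> Output: (6, 93104)

Answer: (6, 93104)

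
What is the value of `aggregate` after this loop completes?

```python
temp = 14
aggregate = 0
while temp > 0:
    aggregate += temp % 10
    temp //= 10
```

Sum digits of 14
`aggregate` takes the values: 0 → 4 → 5

Answer: 5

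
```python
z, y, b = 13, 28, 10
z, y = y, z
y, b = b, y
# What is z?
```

Trace:
`z, y, b = 13, 28, 10` → z = 13; y = 28; b = 10
`z, y = y, z` → z = 28; y = 13
`y, b = b, y` → y = 10; b = 13
So z = 28

Answer: 28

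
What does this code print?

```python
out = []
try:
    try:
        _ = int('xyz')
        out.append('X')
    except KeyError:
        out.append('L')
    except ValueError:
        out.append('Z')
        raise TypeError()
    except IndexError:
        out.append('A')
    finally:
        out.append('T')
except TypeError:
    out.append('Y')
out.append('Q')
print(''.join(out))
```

Execution trace: 'Z' (inner except ValueError) → 'T' (inner finally) → 'Y' (outer except TypeError) → 'Q' (after the try/except). Output: ZTYQ

Answer: ZTYQ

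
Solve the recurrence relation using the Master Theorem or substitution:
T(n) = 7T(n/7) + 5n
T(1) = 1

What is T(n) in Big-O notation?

By Master Theorem: a=7, b=7, f(n)=5n. Since log_7(7) = 1 and f(n) = Θ(n^1), Case 2 applies. T(n) = O(n log n).

Answer: O(n log n)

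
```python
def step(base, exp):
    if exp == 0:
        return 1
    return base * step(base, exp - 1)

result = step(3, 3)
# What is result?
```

step(3, 3) = 3 * 3 * 3 = 27

Answer: 27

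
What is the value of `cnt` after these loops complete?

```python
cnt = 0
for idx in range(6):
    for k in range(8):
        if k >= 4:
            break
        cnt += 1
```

Inner breaks at 4, outer runs 6 times
`cnt` takes the values: 0 → 1 → 2 → 3 → 4 → 5 → 6 → 7 → 8 → 9 → 10 → 11 → 12 → 13 → 14 → 15 → 16 → 17 → 18 → 19 → 20 → 21 → 22 → 23 → 24

Answer: 24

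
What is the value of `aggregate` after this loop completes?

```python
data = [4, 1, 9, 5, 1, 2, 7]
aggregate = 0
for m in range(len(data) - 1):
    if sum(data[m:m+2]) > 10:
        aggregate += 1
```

Count windows with sum > 10
`aggregate` takes the values: 0 → 1

Answer: 1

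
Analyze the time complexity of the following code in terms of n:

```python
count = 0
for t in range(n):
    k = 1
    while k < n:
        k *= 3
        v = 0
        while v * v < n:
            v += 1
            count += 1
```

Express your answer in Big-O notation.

Each loop level contributes: n × log n × √n. Multiplying the contributions gives O(n√n log n).

Answer: O(n√n log n)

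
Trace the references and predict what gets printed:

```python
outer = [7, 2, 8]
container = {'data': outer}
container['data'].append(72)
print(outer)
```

Key concept: dict holds reference to list.
Step by step:
`outer = [7, 2, 8]` → outer = [7, 2, 8]
`container = {'data': outer}` → container = {'data': [7, 2, 8]}
`container['data'].append(72)` → outer = [7, 2, 8, 72]; container = {'data': [7, 2, 8, 72]}
`print(outer)` → prints [7, 2, 8, 72]

Answer: [7, 2, 8, 72]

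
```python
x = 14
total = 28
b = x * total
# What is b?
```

Trace:
`x = 14` → x = 14
`total = 28` → total = 28
`b = x * total` → b = 392
So b = 392

Answer: 392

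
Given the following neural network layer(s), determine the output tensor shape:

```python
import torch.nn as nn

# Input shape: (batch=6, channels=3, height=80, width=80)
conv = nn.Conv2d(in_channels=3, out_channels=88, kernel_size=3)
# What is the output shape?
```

Input: (6, 3, 80, 80) -> Output: (6, 88, 78, 78)

Answer: (6, 88, 78, 78)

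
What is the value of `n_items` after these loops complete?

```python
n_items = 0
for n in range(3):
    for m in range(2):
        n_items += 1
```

3 * 2 = 6
`n_items` takes the values: 0 → 1 → 2 → 3 → 4 → 5 → 6

Answer: 6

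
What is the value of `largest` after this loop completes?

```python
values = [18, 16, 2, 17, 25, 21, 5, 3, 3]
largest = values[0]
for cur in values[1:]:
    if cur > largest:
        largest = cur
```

Maximum of [18, 16, 2, 17, 25, 21, 5, 3, 3]
`largest` takes the values: 18 → 25

Answer: 25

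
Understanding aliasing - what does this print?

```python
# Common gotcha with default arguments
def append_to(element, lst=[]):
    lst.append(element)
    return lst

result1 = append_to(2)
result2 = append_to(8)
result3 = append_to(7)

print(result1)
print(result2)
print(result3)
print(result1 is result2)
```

Key concept: mutable default argument gotcha.
Step by step:
`result1 = append_to(2)` → result1 = [2]
`result2 = append_to(8)` → result1 = [2, 8] (same object as result2); result2 = [2, 8] (same object as result1)
`result3 = append_to(7)` → result1 = [2, 8, 7] (same object as result2, result3); result2 = [2, 8, 7] (same object as result1, result3); result3 = [2, 8, 7] (same object as result1, result2)
`print(result1)` → prints [2, 8, 7]
`print(result2)` → prints [2, 8, 7]
`print(result3)` → prints [2, 8, 7]
`print(result1 is result2)` → prints True

Answer:
[2, 8, 7]
[2, 8, 7]
[2, 8, 7]
True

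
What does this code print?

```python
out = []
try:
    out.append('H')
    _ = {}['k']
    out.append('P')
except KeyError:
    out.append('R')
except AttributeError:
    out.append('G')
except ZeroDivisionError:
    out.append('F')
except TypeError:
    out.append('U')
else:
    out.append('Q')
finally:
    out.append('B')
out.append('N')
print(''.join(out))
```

Execution trace: 'H' (try body) → 'R' (except KeyError) → 'B' (finally) → 'N' (after the try/except). Output: HRBN

Answer: HRBN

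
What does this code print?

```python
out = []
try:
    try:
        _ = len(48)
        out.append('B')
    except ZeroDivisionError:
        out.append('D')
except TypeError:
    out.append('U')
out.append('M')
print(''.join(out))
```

Execution trace: 'U' (outer except TypeError) → 'M' (after the try/except). Output: UM

Answer: UM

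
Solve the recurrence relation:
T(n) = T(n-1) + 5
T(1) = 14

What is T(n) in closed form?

Unrolling: T(n) = T(1) + 5·(n-1) = 14 + 5(n-1) = 5n + 9.

Answer: T(n) = 5n + 9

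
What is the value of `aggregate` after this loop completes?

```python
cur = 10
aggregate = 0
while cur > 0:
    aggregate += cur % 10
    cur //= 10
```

Sum digits of 10
`aggregate` takes the values: 0 → 1

Answer: 1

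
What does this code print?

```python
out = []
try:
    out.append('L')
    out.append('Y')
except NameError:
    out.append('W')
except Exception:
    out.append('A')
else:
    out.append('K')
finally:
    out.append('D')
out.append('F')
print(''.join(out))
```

Execution trace: 'L' (try body) → 'Y' (try body, no exception) → 'K' (else) → 'D' (finally) → 'F' (after the try/except). Output: LYKDF

Answer: LYKDF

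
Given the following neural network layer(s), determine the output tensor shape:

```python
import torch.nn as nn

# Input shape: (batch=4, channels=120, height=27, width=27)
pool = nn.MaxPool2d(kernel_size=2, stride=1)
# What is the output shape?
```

Input: (4, 120, 27, 27) -> Output: (4, 120, 26, 26)

Answer: (4, 120, 26, 26)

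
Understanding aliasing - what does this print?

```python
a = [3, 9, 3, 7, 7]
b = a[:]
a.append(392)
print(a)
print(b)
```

Key concept: slice [:] creates copy.
Step by step:
`a = [3, 9, 3, 7, 7]` → a = [3, 9, 3, 7, 7]
`b = a[:]` → b = [3, 9, 3, 7, 7]
`a.append(392)` → a = [3, 9, 3, 7, 7, 392]
`print(a)` → prints [3, 9, 3, 7, 7, 392]
`print(b)` → prints [3, 9, 3, 7, 7]

Answer:
[3, 9, 3, 7, 7, 392]
[3, 9, 3, 7, 7]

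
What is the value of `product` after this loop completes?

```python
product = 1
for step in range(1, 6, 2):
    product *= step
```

Product of 1, 3, 5, ... up to 5
`product` takes the values: 1 → 3 → 15

Answer: 15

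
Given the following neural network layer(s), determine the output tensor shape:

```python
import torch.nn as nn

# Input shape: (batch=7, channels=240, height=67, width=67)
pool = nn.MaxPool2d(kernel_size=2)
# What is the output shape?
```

Input: (7, 240, 67, 67) -> Output: (7, 240, 33, 33)

Answer: (7, 240, 33, 33)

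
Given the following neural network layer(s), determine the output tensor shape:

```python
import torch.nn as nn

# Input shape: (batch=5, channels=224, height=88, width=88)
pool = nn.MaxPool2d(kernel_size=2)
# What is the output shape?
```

Input: (5, 224, 88, 88) -> Output: (5, 224, 44, 44)

Answer: (5, 224, 44, 44)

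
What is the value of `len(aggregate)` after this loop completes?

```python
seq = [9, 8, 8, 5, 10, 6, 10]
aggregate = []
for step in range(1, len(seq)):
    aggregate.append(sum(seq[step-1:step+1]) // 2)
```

Number of 2-element averages
`aggregate` takes the values: [] → [8] → [8, 8] → [8, 8, 6] → [8, 8, 6, 7] → [8, 8, 6, 7, 8] → [8, 8, 6, 7, 8, 8]
So `len(aggregate)` = 6

Answer: 6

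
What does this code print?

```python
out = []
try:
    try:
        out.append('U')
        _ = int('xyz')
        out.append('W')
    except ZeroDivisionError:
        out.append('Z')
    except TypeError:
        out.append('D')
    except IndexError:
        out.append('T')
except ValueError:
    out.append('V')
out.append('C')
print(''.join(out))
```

Execution trace: 'U' (try body) → 'V' (outer except ValueError) → 'C' (after the try/except). Output: UVC

Answer: UVC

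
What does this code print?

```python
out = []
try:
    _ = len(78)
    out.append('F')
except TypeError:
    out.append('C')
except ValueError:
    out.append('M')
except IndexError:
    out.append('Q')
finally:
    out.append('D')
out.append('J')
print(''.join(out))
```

Execution trace: 'C' (except TypeError) → 'D' (finally) → 'J' (after the try/except). Output: CDJ

Answer: CDJ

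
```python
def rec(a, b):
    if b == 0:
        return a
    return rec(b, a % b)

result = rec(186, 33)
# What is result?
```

rec(186, 33) -> rec(33, 21) -> rec(21, 12) -> rec(12, 9) -> rec(9, 3) -> rec(3, 0) -> 3

Answer: 3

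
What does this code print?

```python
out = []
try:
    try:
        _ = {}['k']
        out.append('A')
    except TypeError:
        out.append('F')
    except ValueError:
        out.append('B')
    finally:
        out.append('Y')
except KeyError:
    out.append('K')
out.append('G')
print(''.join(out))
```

Execution trace: 'Y' (inner finally) → 'K' (outer except KeyError) → 'G' (after the try/except). Output: YKG

Answer: YKG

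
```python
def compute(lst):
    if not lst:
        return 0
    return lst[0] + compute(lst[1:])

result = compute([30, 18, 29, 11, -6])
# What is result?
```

30 + 18 + 29 + 11 + (-6) + 0 = 82

Answer: 82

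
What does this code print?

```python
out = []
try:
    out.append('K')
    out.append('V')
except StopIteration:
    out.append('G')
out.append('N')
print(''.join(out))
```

Execution trace: 'K' (try body) → 'V' (try body, no exception) → 'N' (after the try/except). Output: KVN

Answer: KVN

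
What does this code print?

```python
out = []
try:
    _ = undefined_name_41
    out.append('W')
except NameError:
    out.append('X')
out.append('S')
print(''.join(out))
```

Execution trace: 'X' (except NameError) → 'S' (after the try/except). Output: XS

Answer: XS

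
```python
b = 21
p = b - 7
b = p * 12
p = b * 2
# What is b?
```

Trace:
`b = 21` → b = 21
`p = b - 7` → p = 14
`b = p * 12` → b = 168
`p = b * 2` → p = 336
So b = 168

Answer: 168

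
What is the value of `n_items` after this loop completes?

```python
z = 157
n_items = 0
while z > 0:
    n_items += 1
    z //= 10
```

Count digits by repeated division by 10
`n_items` takes the values: 0 → 1 → 2 → 3

Answer: 3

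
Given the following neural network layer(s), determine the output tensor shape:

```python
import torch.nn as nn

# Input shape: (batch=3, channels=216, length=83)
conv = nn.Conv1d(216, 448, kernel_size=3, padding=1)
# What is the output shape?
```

Input: (3, 216, 83) -> Output: (3, 448, 83)

Answer: (3, 448, 83)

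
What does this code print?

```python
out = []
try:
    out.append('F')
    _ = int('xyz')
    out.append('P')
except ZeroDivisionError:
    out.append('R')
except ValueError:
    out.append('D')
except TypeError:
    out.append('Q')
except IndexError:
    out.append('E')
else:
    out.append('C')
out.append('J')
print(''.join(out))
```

Execution trace: 'F' (try body) → 'D' (except ValueError) → 'J' (after the try/except). Output: FDJ

Answer: FDJ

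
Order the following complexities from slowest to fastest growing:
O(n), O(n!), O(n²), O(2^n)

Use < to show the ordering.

Ordered by growth rate: O(n) < O(n²) < O(2^n) < O(n!)

Answer: O(n) < O(n²) < O(2^n) < O(n!)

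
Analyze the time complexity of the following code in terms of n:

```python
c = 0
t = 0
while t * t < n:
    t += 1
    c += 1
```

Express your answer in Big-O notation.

Each loop level contributes: √n. Multiplying the contributions gives O(√n).

Answer: O(√n)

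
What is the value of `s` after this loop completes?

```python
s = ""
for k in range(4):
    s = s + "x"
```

Repeat 'x' 4 times
`s` takes the values: "" → "x" → "xx" → "xxx" → "xxxx"

Answer: "xxxx"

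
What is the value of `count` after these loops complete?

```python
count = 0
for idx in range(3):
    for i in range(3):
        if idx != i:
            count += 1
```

3² - 3 (exclude diagonal)
`count` takes the values: 0 → 1 → 2 → 3 → 4 → 5 → 6

Answer: 6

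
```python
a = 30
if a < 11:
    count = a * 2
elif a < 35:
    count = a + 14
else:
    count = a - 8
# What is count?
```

Trace:
`a = 30` → a = 30
`if a < 11: ...` → a < 11 is False, a < 35 is True → count = 44
So count = 44

Answer: 44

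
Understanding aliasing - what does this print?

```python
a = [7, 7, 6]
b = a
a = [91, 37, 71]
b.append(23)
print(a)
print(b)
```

Key concept: rebinding vs mutation: a is rebound to a new list, b still points at the original.
Step by step:
`a = [7, 7, 6]` → a = [7, 7, 6]
`b = a` → b = [7, 7, 6] (same object as a)
`a = [91, 37, 71]` → a = [91, 37, 71]
`b.append(23)` → b = [7, 7, 6, 23]
`print(a)` → prints [91, 37, 71]
`print(b)` → prints [7, 7, 6, 23]

Answer:
[91, 37, 71]
[7, 7, 6, 23]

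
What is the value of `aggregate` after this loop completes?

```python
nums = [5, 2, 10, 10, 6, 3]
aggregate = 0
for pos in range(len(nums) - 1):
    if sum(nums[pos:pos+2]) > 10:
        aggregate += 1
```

Count windows with sum > 10
`aggregate` takes the values: 0 → 1 → 2 → 3

Answer: 3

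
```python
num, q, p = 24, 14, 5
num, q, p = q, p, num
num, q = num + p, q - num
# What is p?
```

Trace:
`num, q, p = 24, 14, 5` → num = 24; q = 14; p = 5
`num, q, p = q, p, num` → num = 14; q = 5; p = 24
`num, q = num + p, q - num` → num = 38; q = -9
So p = 24

Answer: 24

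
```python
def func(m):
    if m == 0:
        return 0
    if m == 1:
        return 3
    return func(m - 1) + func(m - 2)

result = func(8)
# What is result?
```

Build up from base cases: func(0)=0, func(1)=3, func(2)=3, func(3)=6, func(4)=9, func(5)=15, func(6)=24, ..., func(8)=63

Answer: 63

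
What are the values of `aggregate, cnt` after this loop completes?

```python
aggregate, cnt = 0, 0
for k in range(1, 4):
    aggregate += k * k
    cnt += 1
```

Sum of squares and count
`aggregate, cnt` takes the values: (0, 0) → (1, 0) → (1, 1) → (5, 1) → (5, 2) → (14, 2) → (14, 3)

Answer: 14, 3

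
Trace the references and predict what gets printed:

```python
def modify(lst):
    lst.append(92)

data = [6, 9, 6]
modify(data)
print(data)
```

Key concept: function modifies passed list.
Step by step:
`data = [6, 9, 6]` → data = [6, 9, 6]
`modify(data)` → data = [6, 9, 6, 92]
`print(data)` → prints [6, 9, 6, 92]

Answer: [6, 9, 6, 92]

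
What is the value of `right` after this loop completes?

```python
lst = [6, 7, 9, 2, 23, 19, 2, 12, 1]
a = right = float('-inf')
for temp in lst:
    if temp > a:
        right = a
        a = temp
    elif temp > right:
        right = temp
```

Second largest (with repeats) in [6, 7, 9, 2, 23, 19, 2, 12, 1]
`right` takes the values: -inf → 6 → 7 → 9 → 19

Answer: 19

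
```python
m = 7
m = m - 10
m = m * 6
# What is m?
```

Trace:
`m = 7` → m = 7
`m = m - 10` → m = -3
`m = m * 6` → m = -18
So m = -18

Answer: -18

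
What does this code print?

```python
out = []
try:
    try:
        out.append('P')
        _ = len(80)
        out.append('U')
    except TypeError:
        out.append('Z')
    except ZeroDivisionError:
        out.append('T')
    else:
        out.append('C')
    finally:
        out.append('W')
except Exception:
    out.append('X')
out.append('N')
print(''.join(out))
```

Execution trace: 'P' (inner try body) → 'Z' (inner except TypeError) → 'W' (inner finally) → 'N' (after the try/except). Output: PZWN

Answer: PZWN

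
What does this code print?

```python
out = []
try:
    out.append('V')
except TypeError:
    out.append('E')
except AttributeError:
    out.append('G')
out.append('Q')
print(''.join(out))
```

Execution trace: 'V' (try body, no exception) → 'Q' (after the try/except). Output: VQ

Answer: VQ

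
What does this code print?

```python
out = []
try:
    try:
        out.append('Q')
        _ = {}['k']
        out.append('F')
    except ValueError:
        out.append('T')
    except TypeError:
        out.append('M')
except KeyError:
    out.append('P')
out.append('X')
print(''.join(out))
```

Execution trace: 'Q' (try body) → 'P' (outer except KeyError) → 'X' (after the try/except). Output: QPX

Answer: QPX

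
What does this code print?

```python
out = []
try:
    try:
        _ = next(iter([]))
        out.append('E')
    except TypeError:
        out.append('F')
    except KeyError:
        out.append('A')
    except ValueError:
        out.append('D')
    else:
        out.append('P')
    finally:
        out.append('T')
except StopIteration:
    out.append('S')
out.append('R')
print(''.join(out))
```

Execution trace: 'T' (finally) → 'S' (outer except StopIteration) → 'R' (after the try/except). Output: TSR

Answer: TSR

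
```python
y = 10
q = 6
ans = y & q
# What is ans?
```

Trace:
`y = 10` → y = 10
`q = 6` → q = 6
`ans = y & q` → ans = 2
So ans = 2

Answer: 2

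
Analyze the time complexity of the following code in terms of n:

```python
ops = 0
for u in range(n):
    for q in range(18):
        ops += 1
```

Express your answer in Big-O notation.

Each loop level contributes: n × 1. Multiplying the contributions gives O(n).

Answer: O(n)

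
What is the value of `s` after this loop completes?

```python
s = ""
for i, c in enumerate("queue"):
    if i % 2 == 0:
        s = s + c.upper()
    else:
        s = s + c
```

Uppercase even positions in 'queue'
`s` takes the values: "" → "Q" → "Qu" → "QuE" → "QuEu" → "QuEuE"

Answer: "QuEuE"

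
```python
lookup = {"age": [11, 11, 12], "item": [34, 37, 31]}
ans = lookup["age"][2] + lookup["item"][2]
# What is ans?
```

Trace:
`lookup = {"age": [11, 11, 12], "item": [34, 37, 31]}` → lookup = {'age': [11, 11, 12], 'item': [34, 37, 31]}
`ans = lookup["age"][2] + lookup["item"][2]` → ans = 43
So ans = 43

Answer: 43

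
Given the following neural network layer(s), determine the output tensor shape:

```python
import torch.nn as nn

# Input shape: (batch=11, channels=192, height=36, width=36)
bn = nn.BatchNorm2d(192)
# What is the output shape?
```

Input: (11, 192, 36, 36) -> Output: (11, 192, 36, 36)

Answer: (11, 192, 36, 36)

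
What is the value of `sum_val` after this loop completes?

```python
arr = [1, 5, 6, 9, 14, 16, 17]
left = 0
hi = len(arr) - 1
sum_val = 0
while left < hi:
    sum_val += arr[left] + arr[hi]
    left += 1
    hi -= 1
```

Sum of pairs from ends
`sum_val` takes the values: 0 → 18 → 39 → 59

Answer: 59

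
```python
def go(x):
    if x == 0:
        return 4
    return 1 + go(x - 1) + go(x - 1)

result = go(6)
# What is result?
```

go(x) = 1 + 2·go(x-1), go(0)=4. Closed form: (4+1)·2^6 - 1 = 319.

Answer: 319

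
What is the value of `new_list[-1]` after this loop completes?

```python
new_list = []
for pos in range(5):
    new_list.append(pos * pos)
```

Last element of squares 0 to 4
`new_list` takes the values: [] → [0] → [0, 1] → [0, 1, 4] → [0, 1, 4, 9] → [0, 1, 4, 9, 16]
So `new_list[-1]` = 16

Answer: 16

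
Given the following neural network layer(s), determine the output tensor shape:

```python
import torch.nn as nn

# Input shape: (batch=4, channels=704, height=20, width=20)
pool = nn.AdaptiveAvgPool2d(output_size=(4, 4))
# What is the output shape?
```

Input: (4, 704, 20, 20) -> Output: (4, 704, 4, 4)

Answer: (4, 704, 4, 4)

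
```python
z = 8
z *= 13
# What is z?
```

Trace:
`z = 8` → z = 8
`z *= 13` → z = 104
So z = 104

Answer: 104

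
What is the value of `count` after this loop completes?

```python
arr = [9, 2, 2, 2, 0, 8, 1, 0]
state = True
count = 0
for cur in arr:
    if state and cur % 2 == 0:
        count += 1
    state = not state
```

Count even values at even positions
`count` takes the values: 0 → 1 → 2

Answer: 2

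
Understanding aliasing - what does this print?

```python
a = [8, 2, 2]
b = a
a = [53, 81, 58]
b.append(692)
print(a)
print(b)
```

Key concept: rebinding vs mutation: a is rebound to a new list, b still points at the original.
Step by step:
`a = [8, 2, 2]` → a = [8, 2, 2]
`b = a` → b = [8, 2, 2] (same object as a)
`a = [53, 81, 58]` → a = [53, 81, 58]
`b.append(692)` → b = [8, 2, 2, 692]
`print(a)` → prints [53, 81, 58]
`print(b)` → prints [8, 2, 2, 692]

Answer:
[53, 81, 58]
[8, 2, 2, 692]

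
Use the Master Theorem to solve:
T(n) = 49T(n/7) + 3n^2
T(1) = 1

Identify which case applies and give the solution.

a=49, b=7, f(n)=3n^2. log_7(49) = 2. Since c=2 = 2, Case 2 applies: T(n) = Θ(n^log_b(a) · log n) = O(n^2 log n).

Answer: O(n^2 log n) - Case 2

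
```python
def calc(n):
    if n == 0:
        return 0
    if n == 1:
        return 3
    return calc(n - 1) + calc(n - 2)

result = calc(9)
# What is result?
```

Build up from base cases: calc(0)=0, calc(1)=3, calc(2)=3, calc(3)=6, calc(4)=9, calc(5)=15, calc(6)=24, ..., calc(9)=102

Answer: 102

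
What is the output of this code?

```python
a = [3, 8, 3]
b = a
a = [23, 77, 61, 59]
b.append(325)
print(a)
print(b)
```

Key concept: rebinding vs mutation: a is rebound to a new list, b still points at the original.
Step by step:
`a = [3, 8, 3]` → a = [3, 8, 3]
`b = a` → b = [3, 8, 3] (same object as a)
`a = [23, 77, 61, 59]` → a = [23, 77, 61, 59]
`b.append(325)` → b = [3, 8, 3, 325]
`print(a)` → prints [23, 77, 61, 59]
`print(b)` → prints [3, 8, 3, 325]

Answer:
[23, 77, 61, 59]
[3, 8, 3, 325]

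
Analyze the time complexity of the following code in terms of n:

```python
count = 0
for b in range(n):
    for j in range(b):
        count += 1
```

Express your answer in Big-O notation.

Each loop level contributes: n × n. Multiplying the contributions gives O(n^2).

Answer: O(n^2)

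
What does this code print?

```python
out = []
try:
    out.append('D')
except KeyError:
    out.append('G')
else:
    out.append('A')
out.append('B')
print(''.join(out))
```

Execution trace: 'D' (try body, no exception) → 'A' (else) → 'B' (after the try/except). Output: DAB

Answer: DAB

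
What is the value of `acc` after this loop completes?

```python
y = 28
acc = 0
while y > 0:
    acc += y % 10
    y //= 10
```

Sum digits of 28
`acc` takes the values: 0 → 8 → 10

Answer: 10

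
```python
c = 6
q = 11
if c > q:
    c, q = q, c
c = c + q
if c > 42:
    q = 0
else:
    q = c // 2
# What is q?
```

Trace:
`c = 6` → c = 6
`q = 11` → q = 11
`if c > q: ...` → c > q is False → no variable changes
`c = c + q` → c = 17
`if c > 42: ...` → c > 42 is False, take else branch → q = 8
So q = 8

Answer: 8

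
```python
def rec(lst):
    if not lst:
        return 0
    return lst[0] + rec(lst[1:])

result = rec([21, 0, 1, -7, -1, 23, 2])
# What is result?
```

21 + 0 + 1 + (-7) + (-1) + 23 + 2 + 0 = 39

Answer: 39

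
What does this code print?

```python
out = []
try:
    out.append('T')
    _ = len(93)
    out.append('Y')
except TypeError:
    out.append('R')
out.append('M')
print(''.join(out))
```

Execution trace: 'T' (try body) → 'R' (except TypeError) → 'M' (after the try/except). Output: TRM

Answer: TRM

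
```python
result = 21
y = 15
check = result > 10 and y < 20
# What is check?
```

Trace:
`result = 21` → result = 21
`y = 15` → y = 15
`check = result > 10 and y < 20` → check = True
So check = True

Answer: True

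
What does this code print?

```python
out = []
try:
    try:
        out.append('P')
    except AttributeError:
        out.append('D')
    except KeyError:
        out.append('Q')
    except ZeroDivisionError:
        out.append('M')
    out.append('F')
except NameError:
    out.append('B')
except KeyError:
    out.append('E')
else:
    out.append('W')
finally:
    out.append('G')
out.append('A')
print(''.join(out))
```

Execution trace: 'P' (inner try body, no exception) → 'F' (try body, no exception) → 'W' (else) → 'G' (finally) → 'A' (after the try/except). Output: PFWGA

Answer: PFWGA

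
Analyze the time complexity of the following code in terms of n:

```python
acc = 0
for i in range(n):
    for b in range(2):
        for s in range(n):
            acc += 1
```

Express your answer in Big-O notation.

Each loop level contributes: n × 1 × n. Multiplying the contributions gives O(n^2).

Answer: O(n^2)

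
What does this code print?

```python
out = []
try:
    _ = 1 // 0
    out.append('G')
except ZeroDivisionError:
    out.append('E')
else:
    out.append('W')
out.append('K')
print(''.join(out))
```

Execution trace: 'E' (except ZeroDivisionError) → 'K' (after the try/except). Output: EK

Answer: EK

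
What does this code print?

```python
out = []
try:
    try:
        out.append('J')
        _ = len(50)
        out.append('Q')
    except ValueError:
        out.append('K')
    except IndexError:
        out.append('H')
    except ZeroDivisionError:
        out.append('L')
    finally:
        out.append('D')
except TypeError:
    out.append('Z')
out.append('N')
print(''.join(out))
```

Execution trace: 'J' (try body) → 'D' (finally) → 'Z' (outer except TypeError) → 'N' (after the try/except). Output: JDZN

Answer: JDZN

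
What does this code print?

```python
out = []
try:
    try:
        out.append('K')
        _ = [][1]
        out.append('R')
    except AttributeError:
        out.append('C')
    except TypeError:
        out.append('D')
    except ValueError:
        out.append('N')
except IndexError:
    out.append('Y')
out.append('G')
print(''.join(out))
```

Execution trace: 'K' (inner try body) → 'Y' (outer except IndexError) → 'G' (after the try/except). Output: KYG

Answer: KYG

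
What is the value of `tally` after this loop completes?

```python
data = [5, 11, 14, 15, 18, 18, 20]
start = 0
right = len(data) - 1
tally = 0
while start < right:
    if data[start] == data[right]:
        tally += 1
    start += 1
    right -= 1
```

Count matching pairs from ends
`tally` takes the values: 0

Answer: 0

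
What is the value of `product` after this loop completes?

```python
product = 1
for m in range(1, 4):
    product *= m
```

3! = 6
`product` takes the values: 1 → 2 → 6

Answer: 6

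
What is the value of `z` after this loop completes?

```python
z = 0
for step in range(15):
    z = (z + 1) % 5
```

Increment mod 5, 15 times = 0
`z` takes the values: 0 → 1 → 2 → 3 → 4 → 0 → 1 → 2 → 3 → 4 → 0 → 1 → 2 → 3 → 4 → 0

Answer: 0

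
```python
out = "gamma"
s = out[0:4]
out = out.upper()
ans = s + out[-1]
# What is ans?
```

Trace:
`out = "gamma"` → out = 'gamma'
`s = out[0:4]` → s = 'gamm'
`out = out.upper()` → out = 'GAMMA'
`ans = s + out[-1]` → ans = 'gammA'
So ans = 'gammA'

Answer: 'gammA'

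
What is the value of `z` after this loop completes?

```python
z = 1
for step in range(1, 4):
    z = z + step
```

Start at 1, add 1 through 3
`z` takes the values: 1 → 2 → 4 → 7

Answer: 7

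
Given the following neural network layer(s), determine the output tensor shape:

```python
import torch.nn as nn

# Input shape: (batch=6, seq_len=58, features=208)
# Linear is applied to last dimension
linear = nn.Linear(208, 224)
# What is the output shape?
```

Input: (6, 58, 208) -> Output: (6, 58, 224)

Answer: (6, 58, 224)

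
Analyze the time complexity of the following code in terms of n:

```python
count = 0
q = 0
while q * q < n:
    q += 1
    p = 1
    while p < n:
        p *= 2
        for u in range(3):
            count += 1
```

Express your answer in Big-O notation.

Each loop level contributes: √n × log n × 1. Multiplying the contributions gives O(√n log n).

Answer: O(√n log n)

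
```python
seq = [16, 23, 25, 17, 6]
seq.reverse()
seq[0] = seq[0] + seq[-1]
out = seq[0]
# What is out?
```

Trace:
`seq = [16, 23, 25, 17, 6]` → seq = [16, 23, 25, 17, 6]
`seq.reverse()` → seq = [6, 17, 25, 23, 16]
`seq[0] = seq[0] + seq[-1]` → seq = [22, 17, 25, 23, 16]
`out = seq[0]` → out = 22
So out = 22

Answer: 22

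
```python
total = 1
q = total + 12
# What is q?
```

Trace:
`total = 1` → total = 1
`q = total + 12` → q = 13
So q = 13

Answer: 13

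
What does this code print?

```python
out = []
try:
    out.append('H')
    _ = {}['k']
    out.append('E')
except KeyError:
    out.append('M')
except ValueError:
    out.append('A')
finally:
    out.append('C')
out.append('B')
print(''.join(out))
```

Execution trace: 'H' (try body) → 'M' (except KeyError) → 'C' (finally) → 'B' (after the try/except). Output: HMCB

Answer: HMCB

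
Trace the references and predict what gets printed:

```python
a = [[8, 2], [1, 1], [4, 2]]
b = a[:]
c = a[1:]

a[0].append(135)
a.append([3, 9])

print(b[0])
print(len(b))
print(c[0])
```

Key concept: slice with nested mutation.
Step by step:
`a = [[8, 2], [1, 1], [4, 2]]` → a = [[8, 2], [1, 1], [4, 2]]
`b = a[:]` → b = [[8, 2], [1, 1], [4, 2]]
`c = a[1:]` → c = [[1, 1], [4, 2]]
`a[0].append(135)` → a = [[8, 2, 135], [1, 1], [4, 2]]; b = [[8, 2, 135], [1, 1], [4, 2]]
`a.append([3, 9])` → a = [[8, 2, 135], [1, 1], [4, 2], [3, 9]]
`print(b[0])` → prints [8, 2, 135]
`print(len(b))` → prints 3
`print(c[0])` → prints [1, 1]

Answer:
[8, 2, 135]
3
[1, 1]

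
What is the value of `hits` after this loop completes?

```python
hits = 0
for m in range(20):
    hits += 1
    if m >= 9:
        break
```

Loop breaks when m reaches 9, hits is 10
`hits` takes the values: 0 → 1 → 2 → 3 → 4 → 5 → 6 → 7 → 8 → 9 → 10

Answer: 10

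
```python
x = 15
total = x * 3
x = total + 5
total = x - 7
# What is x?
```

Trace:
`x = 15` → x = 15
`total = x * 3` → total = 45
`x = total + 5` → x = 50
`total = x - 7` → total = 43
So x = 50

Answer: 50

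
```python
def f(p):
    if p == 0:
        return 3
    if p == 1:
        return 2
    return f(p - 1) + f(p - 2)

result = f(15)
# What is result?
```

Build up from base cases: f(0)=3, f(1)=2, f(2)=5, f(3)=7, f(4)=12, f(5)=19, f(6)=31, ..., f(15)=2351

Answer: 2351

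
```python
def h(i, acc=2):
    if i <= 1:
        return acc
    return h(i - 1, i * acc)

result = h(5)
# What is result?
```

Accumulator trace (n, acc): (5, 2) -> (4, 10) -> (3, 40) -> (2, 120) -> (1, 240) -> return 240

Answer: 240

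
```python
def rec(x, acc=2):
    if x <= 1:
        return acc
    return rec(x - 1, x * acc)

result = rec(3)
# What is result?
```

Accumulator trace (n, acc): (3, 2) -> (2, 6) -> (1, 12) -> return 12

Answer: 12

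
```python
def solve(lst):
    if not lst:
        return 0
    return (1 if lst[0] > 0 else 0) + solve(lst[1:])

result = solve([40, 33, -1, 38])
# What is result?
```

Count of positive elements in [40, 33, -1, 38] = 3

Answer: 3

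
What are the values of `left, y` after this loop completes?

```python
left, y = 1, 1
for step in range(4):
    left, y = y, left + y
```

Fibonacci: after 4 iterations
`left, y` takes the values: (1, 1) → (1, 2) → (2, 3) → (3, 5) → (5, 8)

Answer: 5, 8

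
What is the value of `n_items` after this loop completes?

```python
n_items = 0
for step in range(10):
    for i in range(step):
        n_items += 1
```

Triangle number: 0+1+2+...+9
`n_items` takes the values: 0 → 1 → 2 → 3 → 4 → 5 → 6 → 7 → 8 → 9 → 10 → 11 → 12 → 13 → 14 → 15 → 16 → 17 → 18 → 19 → 20 → 21 → 22 → 23 → 24 → 25 → 26 → 27 → 28 → 29 → … → 41 → 42 → 43 → 44 → 45

Answer: 45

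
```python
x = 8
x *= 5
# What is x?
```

Trace:
`x = 8` → x = 8
`x *= 5` → x = 40
So x = 40

Answer: 40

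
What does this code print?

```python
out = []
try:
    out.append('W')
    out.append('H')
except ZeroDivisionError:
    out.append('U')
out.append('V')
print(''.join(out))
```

Execution trace: 'W' (try body) → 'H' (try body, no exception) → 'V' (after the try/except). Output: WHV

Answer: WHV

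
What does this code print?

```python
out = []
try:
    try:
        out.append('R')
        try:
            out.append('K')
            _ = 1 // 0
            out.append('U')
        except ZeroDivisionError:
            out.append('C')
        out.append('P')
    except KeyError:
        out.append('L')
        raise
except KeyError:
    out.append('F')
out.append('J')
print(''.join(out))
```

Execution trace: 'R' (try body) → 'K' (inner try body) → 'C' (inner except ZeroDivisionError) → 'P' (try body, no exception) → 'J' (after the try/except). Output: RKCPJ

Answer: RKCPJ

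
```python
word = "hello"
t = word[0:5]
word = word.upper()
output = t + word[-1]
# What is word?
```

Trace:
`word = "hello"` → word = 'hello'
`t = word[0:5]` → t = 'hello'
`word = word.upper()` → word = 'HELLO'
`output = t + word[-1]` → output = 'helloO'
So word = 'HELLO'

Answer: 'HELLO'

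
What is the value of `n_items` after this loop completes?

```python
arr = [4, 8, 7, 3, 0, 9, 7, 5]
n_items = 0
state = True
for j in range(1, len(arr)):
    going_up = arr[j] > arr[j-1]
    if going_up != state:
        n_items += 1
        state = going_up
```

Count direction changes in [4, 8, 7, 3, 0, 9, 7, 5]
`n_items` takes the values: 0 → 1 → 2 → 3

Answer: 3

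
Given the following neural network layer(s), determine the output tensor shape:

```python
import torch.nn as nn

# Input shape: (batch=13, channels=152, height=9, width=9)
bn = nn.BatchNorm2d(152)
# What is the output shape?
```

Input: (13, 152, 9, 9) -> Output: (13, 152, 9, 9)

Answer: (13, 152, 9, 9)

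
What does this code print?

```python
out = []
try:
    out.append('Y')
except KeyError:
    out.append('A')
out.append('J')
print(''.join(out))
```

Execution trace: 'Y' (try body, no exception) → 'J' (after the try/except). Output: YJ

Answer: YJ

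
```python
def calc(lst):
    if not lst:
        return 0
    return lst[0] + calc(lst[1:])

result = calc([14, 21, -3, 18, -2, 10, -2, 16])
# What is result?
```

14 + 21 + (-3) + 18 + (-2) + 10 + (-2) + 16 + 0 = 72

Answer: 72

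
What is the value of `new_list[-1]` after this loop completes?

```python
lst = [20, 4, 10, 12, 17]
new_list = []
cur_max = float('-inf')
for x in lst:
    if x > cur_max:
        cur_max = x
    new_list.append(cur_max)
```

Running max ends at 20
`new_list` takes the values: [] → [20] → [20, 20] → [20, 20, 20] → [20, 20, 20, 20] → [20, 20, 20, 20, 20]
So `new_list[-1]` = 20

Answer: 20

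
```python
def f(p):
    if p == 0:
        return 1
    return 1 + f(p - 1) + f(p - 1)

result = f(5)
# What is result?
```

f(p) = 1 + 2·f(p-1), f(0)=1. Closed form: (1+1)·2^5 - 1 = 63.

Answer: 63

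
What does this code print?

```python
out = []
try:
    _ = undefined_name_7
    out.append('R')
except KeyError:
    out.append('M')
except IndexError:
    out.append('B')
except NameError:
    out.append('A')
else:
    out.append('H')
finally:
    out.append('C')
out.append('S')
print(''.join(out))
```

Execution trace: 'A' (except NameError) → 'C' (finally) → 'S' (after the try/except). Output: ACS

Answer: ACS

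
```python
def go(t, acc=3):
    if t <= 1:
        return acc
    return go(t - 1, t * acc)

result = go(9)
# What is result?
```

Accumulator trace (n, acc): (9, 3) -> (8, 27) -> (7, 216) -> (6, 1512) -> (5, 9072) -> (4, 45360) -> (3, 181440) -> (2, 544320) -> (1, 1088640) -> return 1088640

Answer: 1088640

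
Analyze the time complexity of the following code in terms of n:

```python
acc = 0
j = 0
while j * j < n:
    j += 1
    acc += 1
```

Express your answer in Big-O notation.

Each loop level contributes: √n. Multiplying the contributions gives O(√n).

Answer: O(√n)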